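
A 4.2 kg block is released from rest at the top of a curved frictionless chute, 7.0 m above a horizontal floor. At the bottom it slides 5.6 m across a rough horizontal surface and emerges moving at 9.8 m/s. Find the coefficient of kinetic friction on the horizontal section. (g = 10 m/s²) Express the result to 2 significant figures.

μ_k = 0.39

Energy at the top = energy at the end + work done against friction:
mgh = ½mv² + μ_k m g d
mgh = 294.00 J; ½mv² = 201.68 J
W_f = 294.00 − 201.68 = 92.32 J
μ_k = W_f/(mg·d) = 92.32/(42.00 × 5.6) = 0.3925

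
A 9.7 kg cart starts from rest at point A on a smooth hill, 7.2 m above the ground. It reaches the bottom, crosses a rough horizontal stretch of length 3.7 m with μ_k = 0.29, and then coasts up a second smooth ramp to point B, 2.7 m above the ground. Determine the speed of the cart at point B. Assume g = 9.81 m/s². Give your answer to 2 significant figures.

v = 8.2 m/s

Energy at A: mgh₁ = (9.7)(9.81)(7.2) = 685.13 J
Friction loss: W_f = μ_k mg d = 102.1 J
At B: ½mv² + mgh₂ = mgh₁ − W_f
½mv² = 685.13 − 102.1 − 256.92 = 326.10 J
v = √(2 × 326.10/9.7) = 8.200 m/s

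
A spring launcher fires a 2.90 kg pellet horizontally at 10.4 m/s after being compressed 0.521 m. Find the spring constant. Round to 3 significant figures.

k = 1160 N/m

Energy stored in the spring equals the launch KE: ½kx² = ½mv²
k = mv²/x² = (2.90)(10.4)²/(0.521)² = 1156 N/m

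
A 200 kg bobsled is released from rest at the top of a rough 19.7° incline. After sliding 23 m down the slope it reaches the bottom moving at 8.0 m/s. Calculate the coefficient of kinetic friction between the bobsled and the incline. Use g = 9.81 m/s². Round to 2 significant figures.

μ_k = 0.21

mgh = ½mv² + μ_k (mg cosθ) L, with h = L sinθ
mgL sinθ = 15212 J; ½mv² = 6400.0 J
W_f = 15212 − 6400.0 = 8812 J
μ_k = W_f/(mg cosθ · L) = 8812/(1847 × 23) = 0.2074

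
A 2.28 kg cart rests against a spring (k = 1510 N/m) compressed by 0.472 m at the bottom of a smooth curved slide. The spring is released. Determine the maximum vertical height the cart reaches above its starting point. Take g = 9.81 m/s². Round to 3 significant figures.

h = 7.52 m

Energy conservation from release to the highest point: ½kx² = mgh
h = kx²/(2mg) = (1510)(0.472)²/(2 × 2.28 × 9.81) = 7.520 m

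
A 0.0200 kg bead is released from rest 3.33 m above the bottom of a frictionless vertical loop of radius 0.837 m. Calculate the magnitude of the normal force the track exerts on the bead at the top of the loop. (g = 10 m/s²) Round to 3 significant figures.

Energy from release to top (height 2r): mgh = ½mv_top² + mg(2r)
v_top² = 2g(h − 2r) = 2(10)(3.33 − 1.674) = 33.120 m²/s²
At the top, both N and weight point toward the centre: N + mg = mv_top²/r
N = m(v_top²/r − g) = 0.0200(33.120/0.837 − 10) = 0.5914 N

N = 0.591 N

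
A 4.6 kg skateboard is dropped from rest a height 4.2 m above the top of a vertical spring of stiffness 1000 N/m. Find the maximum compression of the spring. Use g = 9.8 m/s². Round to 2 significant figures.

Let x be the compression. The total drop is H + x, and the skateboard is instantaneously at rest at max compression, so energy conservation gives:
mg(H + x) = ½kx²
½(1000)x² − (4.6)(9.8)x − (4.6)(9.8)(4.2) = 0
500.0x² − 45.08x − 189.3 = 0
x = [45.08 + √(2032 + 378672)]/(2 × 500.0) = 0.6621 m

x = 0.66 m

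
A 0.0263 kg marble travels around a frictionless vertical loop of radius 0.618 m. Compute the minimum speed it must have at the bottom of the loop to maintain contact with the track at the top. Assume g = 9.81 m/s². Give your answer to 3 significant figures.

v = 5.51 m/s

At the top: mg = mv_top²/r ⇒ v_top² = gr = 6.063 m²/s²
Energy from bottom to top (height 2r): ½mv_bot² = ½mv_top² + mg(2r)
v_bot² = gr + 4gr = 5gr = 30.31
v_bot = √(5gr) = 5.506 m/s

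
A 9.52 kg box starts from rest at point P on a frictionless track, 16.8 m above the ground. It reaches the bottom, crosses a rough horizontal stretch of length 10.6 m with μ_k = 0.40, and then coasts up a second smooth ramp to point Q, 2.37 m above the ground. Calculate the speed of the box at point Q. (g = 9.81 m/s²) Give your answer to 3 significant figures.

Energy at P: mgh₁ = (9.52)(9.81)(16.8) = 1569.0 J
Friction loss: W_f = μ_k mg d = 396.0 J
At Q: ½mv² + mgh₂ = mgh₁ − W_f
½mv² = 1569.0 − 396.0 − 221.34 = 951.66 J
v = √(2 × 951.66/9.52) = 14.14 m/s

v = 14.1 m/s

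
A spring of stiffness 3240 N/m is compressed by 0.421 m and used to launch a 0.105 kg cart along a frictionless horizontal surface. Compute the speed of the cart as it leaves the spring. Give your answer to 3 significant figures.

v = 74.0 m/s

The cart leaves the spring when the spring is at natural length, so ½kx² = ½mv²
v = x√(k/m) = 0.421 × √(3240/0.105) = 73.95 m/s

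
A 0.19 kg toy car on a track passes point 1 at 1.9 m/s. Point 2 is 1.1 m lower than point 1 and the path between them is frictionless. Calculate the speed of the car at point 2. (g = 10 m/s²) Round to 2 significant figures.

v = 5.1 m/s

Energy conservation between the two points: ½mv₀² + mgh = ½mv²
v² = v₀² + 2gh = (1.9)² + 2(10)(1.1) = 25.610
v = √25.610 = 5.061 m/s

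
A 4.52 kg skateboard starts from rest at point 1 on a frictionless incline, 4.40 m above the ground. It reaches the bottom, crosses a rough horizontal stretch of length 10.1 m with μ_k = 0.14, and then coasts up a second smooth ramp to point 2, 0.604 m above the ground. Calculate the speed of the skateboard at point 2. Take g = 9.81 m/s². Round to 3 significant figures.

v = 6.84 m/s

Energy at 1: mgh₁ = (4.52)(9.81)(4.40) = 195.10 J
Friction loss: W_f = μ_k mg d = 62.70 J
At 2: ½mv² + mgh₂ = mgh₁ − W_f
½mv² = 195.10 − 62.70 − 26.782 = 105.62 J
v = √(2 × 105.62/4.52) = 6.836 m/s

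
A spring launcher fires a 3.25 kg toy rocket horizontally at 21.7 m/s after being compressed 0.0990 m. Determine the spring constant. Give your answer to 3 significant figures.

½kx² = ½mv²
k = mv²/x² = (3.25)(21.7)²/(0.0990)² = 156147 N/m

k = 156000 N/m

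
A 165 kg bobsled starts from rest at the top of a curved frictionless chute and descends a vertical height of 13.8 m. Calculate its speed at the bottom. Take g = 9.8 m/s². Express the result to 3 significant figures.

Equating total energy at the two states: mgh = ½mv²
The mass cancels from both sides.
v = √(2gh) = √(2 × 9.8 × 13.8) = √270.48 = 16.45 m/s

v = 16.4 m/s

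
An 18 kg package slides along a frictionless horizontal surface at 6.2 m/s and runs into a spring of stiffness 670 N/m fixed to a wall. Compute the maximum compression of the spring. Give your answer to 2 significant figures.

Conservation of energy between contact and max compression: ½mv² = ½kx²
x = v√(m/k) = 6.2 × √(18/670) = 1.016 m

x = 1.0 m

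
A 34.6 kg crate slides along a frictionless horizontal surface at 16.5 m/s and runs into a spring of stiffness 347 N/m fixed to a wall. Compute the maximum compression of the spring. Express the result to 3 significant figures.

x = 5.21 m

All KE is stored as spring PE at maximum compression: ½mv² = ½kx²
x = v√(m/k) = 16.5 × √(34.6/347) = 5.210 m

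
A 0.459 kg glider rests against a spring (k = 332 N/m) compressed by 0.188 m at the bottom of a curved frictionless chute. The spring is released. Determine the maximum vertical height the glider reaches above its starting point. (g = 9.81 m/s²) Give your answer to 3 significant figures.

At maximum height the glider is at rest, so ½kx² = mgh
h = kx²/(2mg) = (332)(0.188)²/(2 × 0.459 × 9.81) = 1.303 m

h = 1.30 m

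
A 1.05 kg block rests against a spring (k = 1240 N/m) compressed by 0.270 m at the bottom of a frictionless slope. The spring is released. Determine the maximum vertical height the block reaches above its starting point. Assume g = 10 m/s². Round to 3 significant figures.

All spring PE becomes gravitational PE at the highest point: ½kx² = mgh
h = kx²/(2mg) = (1240)(0.270)²/(2 × 1.05 × 10) = 4.305 m

h = 4.30 m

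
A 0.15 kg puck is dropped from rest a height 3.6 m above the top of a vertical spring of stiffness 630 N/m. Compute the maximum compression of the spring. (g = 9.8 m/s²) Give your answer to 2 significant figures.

Let x be the compression. The total drop is H + x, and the puck is instantaneously at rest at max compression, so energy conservation gives:
mg(H + x) = ½kx²
½(630)x² − (0.15)(9.8)x − (0.15)(9.8)(3.6) = 0
315.0x² − 1.470x − 5.292 = 0
x = [1.470 + √(2.161 + 6667.9)]/(2 × 315.0) = 0.1320 m

x = 0.13 m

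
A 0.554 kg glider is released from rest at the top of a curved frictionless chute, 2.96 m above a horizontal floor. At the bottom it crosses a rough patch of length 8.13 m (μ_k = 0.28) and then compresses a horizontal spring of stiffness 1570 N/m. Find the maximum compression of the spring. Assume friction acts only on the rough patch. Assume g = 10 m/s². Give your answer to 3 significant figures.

Initial energy: E₁ = mgh = (0.554)(10)(2.96) = 16.398 J
Friction removes W_f = μ_k mg d = (0.28)(0.554)(10)(8.13) = 12.61 J
Energy reaching the spring: E = 16.398 − 12.61 = 3.7871 J
At max compression ½kx² = E ⇒ x = √(2E/k) = √(2 × 3.7871/1570) = 0.06946 m

x = 0.0695 m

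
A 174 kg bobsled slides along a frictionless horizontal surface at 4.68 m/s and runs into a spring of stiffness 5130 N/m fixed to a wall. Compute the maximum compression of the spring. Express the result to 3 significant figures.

All KE is stored as spring PE at maximum compression: ½mv² = ½kx²
x = v√(m/k) = 4.68 × √(174/5130) = 0.8619 m

x = 0.862 m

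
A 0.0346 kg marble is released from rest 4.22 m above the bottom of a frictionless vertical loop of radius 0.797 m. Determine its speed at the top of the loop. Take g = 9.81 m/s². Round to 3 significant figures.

v = 7.18 m/s

Energy conservation: mgh = ½mv_top² + mg(2r)
v_top² = 2g(h − 2r) = 2(9.81)(4.22 − 1.594) = 51.52
v_top = 7.178 m/s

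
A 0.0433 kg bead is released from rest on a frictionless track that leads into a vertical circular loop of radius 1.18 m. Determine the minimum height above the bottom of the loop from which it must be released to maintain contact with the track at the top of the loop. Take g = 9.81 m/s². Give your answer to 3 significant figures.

At the top, for minimum speed gravity alone supplies the centripetal force: mg = mv_top²/r ⇒ v_top² = gr = 11.58 m²/s²
Energy conservation from release height h to the top (height 2r): mgh = ½mv_top² + mg(2r)
h = v_top²/(2g) + 2r = r/2 + 2r = 5r/2 = 2.950 m

h = 2.95 m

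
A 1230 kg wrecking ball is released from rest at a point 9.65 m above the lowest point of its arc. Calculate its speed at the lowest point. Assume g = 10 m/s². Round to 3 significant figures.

v = 13.9 m/s

Mechanical energy is conserved (no friction): mgh = ½mv²
v = √(2gh) = √(2 × 10 × 9.65) = √193.00 = 13.89 m/s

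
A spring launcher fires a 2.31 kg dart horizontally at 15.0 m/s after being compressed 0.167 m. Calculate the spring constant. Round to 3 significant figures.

k = 18600 N/m

Spring PE at full compression equals KE at release: ½kx² = ½mv²
k = mv²/x² = (2.31)(15.0)²/(0.167)² = 18636 N/m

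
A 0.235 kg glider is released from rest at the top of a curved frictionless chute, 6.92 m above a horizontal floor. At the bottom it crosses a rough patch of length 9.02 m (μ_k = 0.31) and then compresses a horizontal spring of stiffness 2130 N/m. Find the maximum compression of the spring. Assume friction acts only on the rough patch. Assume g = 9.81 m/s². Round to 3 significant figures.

Initial energy: E₁ = mgh = (0.235)(9.81)(6.92) = 15.953 J
Friction removes W_f = μ_k mg d = (0.31)(0.235)(9.81)(9.02) = 6.446 J
Energy reaching the spring: E = 15.953 − 6.446 = 9.5068 J
At max compression ½kx² = E ⇒ x = √(2E/k) = √(2 × 9.5068/2130) = 0.09448 m

x = 0.0945 m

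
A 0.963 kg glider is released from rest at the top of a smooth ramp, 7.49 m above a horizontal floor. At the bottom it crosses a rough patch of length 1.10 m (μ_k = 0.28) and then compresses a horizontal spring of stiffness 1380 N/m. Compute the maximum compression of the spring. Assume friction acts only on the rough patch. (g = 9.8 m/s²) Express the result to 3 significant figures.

Initial energy: E₁ = mgh = (0.963)(9.8)(7.49) = 70.686 J
Friction removes W_f = μ_k mg d = (0.28)(0.963)(9.8)(1.10) = 2.907 J
Energy reaching the spring: E = 70.686 − 2.907 = 67.779 J
At max compression ½kx² = E ⇒ x = √(2E/k) = √(2 × 67.779/1380) = 0.3134 m

x = 0.313 m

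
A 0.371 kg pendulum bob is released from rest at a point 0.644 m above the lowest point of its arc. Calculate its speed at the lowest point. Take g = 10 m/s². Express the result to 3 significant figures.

v = 3.59 m/s

Mechanical energy is conserved (no friction): mgh = ½mv²
The mass cancels from both sides.
v = √(2gh) = √(2 × 10 × 0.644) = √12.880 = 3.589 m/s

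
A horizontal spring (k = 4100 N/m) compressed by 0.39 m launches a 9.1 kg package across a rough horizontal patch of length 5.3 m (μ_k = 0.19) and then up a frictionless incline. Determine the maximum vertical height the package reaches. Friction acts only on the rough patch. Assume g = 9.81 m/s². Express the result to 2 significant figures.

Spring energy: E₀ = ½kx² = ½(4100)(0.39)² = 311.81 J
Friction: W_f = μ_k mg d = (0.19)(9.1)(9.81)(5.3) = 89.90 J
Energy at base of ramp: E = 311.81 − 89.90 = 221.91 J
At max height all remaining energy is PE: mgh = E ⇒ h = E/(mg) = 221.91/(9.1 × 9.81) = 2.486 m

h = 2.5 m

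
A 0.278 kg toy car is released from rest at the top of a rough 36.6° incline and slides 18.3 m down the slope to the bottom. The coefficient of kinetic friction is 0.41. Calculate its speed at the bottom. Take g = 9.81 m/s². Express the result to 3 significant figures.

v = 9.79 m/s

Taking the bottom as reference, mgh = ½mv² + μ_k N L with h = L sinθ, N = mg cosθ:
mgh = mgL sinθ = (0.278)(9.81)(18.3)sin36.6° = 29.756 J
W_f = μ_k mg cosθ · L = (0.41)(0.278)(9.81)cos36.6°·18.3 = 16.43 J
½mv² = 29.756 − 16.43 = 13.329 J
v = √(2 × 13.329/0.278) = 9.792 m/s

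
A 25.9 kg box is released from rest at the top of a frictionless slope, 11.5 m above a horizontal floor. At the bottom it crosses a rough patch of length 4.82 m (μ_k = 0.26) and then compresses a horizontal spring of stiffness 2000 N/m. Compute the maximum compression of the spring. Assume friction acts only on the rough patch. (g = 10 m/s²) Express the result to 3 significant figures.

x = 1.63 m

Initial energy: E₁ = mgh = (25.9)(10)(11.5) = 2978.5 J
Friction removes W_f = μ_k mg d = (0.26)(25.9)(10)(4.82) = 324.6 J
Energy reaching the spring: E = 2978.5 − 324.6 = 2653.9 J
At max compression ½kx² = E ⇒ x = √(2E/k) = √(2 × 2653.9/2000) = 1.629 m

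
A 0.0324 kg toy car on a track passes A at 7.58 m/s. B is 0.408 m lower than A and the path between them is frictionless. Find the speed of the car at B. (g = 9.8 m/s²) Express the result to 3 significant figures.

v = 8.09 m/s

Equating total energy at the two states: ½mv₀² + mgh = ½mv²
v² = v₀² + 2gh = (7.58)² + 2(9.8)(0.408) = 65.453
v = √65.453 = 8.090 m/s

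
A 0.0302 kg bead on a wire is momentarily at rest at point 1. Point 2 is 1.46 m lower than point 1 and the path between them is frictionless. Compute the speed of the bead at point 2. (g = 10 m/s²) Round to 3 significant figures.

v = 5.40 m/s

Energy conservation between the two points: mgh = ½mv²
v = √(2gh) = √(2 × 10 × 1.46) = √29.200 = 5.404 m/s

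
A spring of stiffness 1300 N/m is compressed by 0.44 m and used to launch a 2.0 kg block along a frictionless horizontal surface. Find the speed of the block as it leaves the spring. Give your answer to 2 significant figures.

The block leaves the spring when the spring is at natural length, so ½kx² = ½mv²
v = x√(k/m) = 0.44 × √(1300/2.0) = 11.22 m/s

v = 11 m/s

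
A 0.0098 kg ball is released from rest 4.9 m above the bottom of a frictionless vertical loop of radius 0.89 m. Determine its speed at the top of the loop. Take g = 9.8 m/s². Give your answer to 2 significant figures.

Energy conservation: mgh = ½mv_top² + mg(2r)
v_top² = 2g(h − 2r) = 2(9.8)(4.9 − 1.780) = 61.15
v_top = 7.820 m/s

v = 7.8 m/s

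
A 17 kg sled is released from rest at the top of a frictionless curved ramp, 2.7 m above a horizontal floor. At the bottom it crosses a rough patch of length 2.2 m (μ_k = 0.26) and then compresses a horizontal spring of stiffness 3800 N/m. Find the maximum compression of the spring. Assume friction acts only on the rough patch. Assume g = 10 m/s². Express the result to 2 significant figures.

x = 0.44 m

Initial energy: E₁ = mgh = (17)(10)(2.7) = 459.00 J
Friction removes W_f = μ_k mg d = (0.26)(17)(10)(2.2) = 97.24 J
Energy reaching the spring: E = 459.00 − 97.24 = 361.76 J
At max compression ½kx² = E ⇒ x = √(2E/k) = √(2 × 361.76/3800) = 0.4363 m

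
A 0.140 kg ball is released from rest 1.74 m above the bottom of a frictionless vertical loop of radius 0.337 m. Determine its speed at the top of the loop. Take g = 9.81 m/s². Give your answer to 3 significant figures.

Energy conservation: mgh = ½mv_top² + mg(2r)
v_top² = 2g(h − 2r) = 2(9.81)(1.74 − 0.6740) = 20.91
v_top = 4.573 m/s

v = 4.57 m/s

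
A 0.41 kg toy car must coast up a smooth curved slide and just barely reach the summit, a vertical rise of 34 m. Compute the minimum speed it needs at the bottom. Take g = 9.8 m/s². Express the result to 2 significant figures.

At the top it is momentarily at rest, so all KE converts to PE: ½mv² = mgh
v = √(2gh) = √(2 × 9.8 × 34) = 25.81 m/s

v = 26 m/s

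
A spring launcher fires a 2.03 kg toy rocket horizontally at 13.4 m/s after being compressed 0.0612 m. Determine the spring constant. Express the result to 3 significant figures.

Energy stored in the spring equals the launch KE: ½kx² = ½mv²
k = mv²/x² = (2.03)(13.4)²/(0.0612)² = 97320 N/m

k = 97300 N/m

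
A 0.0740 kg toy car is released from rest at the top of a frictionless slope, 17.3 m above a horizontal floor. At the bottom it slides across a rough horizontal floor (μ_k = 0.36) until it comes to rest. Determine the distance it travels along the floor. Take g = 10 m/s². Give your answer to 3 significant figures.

d = 48.1 m

Energy bookkeeping (friction removes W_f = μ_k N d):
At rest all PE has been dissipated by friction: mgh = μ_k m g d
d = h/μ_k = 17.3/0.36 = 48.06 m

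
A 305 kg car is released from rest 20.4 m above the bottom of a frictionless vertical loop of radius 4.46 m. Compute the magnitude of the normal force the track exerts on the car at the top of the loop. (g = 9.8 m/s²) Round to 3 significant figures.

Energy from release to top (height 2r): mgh = ½mv_top² + mg(2r)
v_top² = 2g(h − 2r) = 2(9.8)(20.4 − 8.920) = 225.01 m²/s²
At the top, both N and weight point toward the centre: N + mg = mv_top²/r
N = m(v_top²/r − g) = 305(225.01/4.46 − 9.8) = 12398 N

N = 12400 N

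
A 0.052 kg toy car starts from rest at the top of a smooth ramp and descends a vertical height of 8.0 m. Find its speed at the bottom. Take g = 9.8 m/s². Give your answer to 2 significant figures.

v = 13 m/s

Equating total energy at the two states: mgh = ½mv²
v = √(2gh) = √(2 × 9.8 × 8.0) = √156.80 = 12.52 m/s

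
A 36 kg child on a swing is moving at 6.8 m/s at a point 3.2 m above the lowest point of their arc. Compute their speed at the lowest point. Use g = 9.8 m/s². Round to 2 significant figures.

Equating total energy at the two states: ½mv₀² + mgh = ½mv²
v² = v₀² + 2gh = (6.8)² + 2(9.8)(3.2) = 108.96
v = √108.96 = 10.44 m/s

v = 10 m/s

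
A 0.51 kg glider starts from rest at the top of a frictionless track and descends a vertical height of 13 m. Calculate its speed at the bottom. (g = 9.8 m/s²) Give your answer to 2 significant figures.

v = 16 m/s

Mechanical energy is conserved (no friction): mgh = ½mv²
v = √(2gh) = √(2 × 9.8 × 13) = √254.80 = 15.96 m/s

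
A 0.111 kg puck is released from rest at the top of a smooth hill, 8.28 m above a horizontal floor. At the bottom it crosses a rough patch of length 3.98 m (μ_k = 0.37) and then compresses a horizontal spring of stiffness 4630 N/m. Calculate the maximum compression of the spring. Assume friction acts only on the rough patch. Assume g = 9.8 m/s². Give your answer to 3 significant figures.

Initial energy: E₁ = mgh = (0.111)(9.8)(8.28) = 9.0070 J
Friction removes W_f = μ_k mg d = (0.37)(0.111)(9.8)(3.98) = 1.602 J
Energy reaching the spring: E = 9.0070 − 1.602 = 7.4051 J
At max compression ½kx² = E ⇒ x = √(2E/k) = √(2 × 7.4051/4630) = 0.05656 m

x = 0.0566 m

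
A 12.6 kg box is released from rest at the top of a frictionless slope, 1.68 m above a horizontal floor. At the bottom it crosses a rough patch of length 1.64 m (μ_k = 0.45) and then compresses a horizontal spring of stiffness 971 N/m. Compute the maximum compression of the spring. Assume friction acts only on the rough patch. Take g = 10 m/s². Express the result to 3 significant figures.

x = 0.494 m

Initial energy: E₁ = mgh = (12.6)(10)(1.68) = 211.68 J
Friction removes W_f = μ_k mg d = (0.45)(12.6)(10)(1.64) = 92.99 J
Energy reaching the spring: E = 211.68 − 92.99 = 118.69 J
At max compression ½kx² = E ⇒ x = √(2E/k) = √(2 × 118.69/971) = 0.4944 m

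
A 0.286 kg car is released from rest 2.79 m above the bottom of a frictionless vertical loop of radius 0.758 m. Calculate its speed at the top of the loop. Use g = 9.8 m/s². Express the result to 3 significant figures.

v = 5.00 m/s

Energy conservation: mgh = ½mv_top² + mg(2r)
v_top² = 2g(h − 2r) = 2(9.8)(2.79 − 1.516) = 24.97
v_top = 4.997 m/s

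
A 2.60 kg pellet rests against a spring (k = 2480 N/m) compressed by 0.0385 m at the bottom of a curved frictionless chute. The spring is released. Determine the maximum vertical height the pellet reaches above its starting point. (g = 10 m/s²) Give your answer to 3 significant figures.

At maximum height the pellet is at rest, so ½kx² = mgh
h = kx²/(2mg) = (2480)(0.0385)²/(2 × 2.60 × 10) = 0.07069 m

h = 0.0707 m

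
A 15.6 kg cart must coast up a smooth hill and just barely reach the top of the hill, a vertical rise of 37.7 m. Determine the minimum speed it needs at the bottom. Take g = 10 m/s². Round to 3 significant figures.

At the top it is momentarily at rest, so all KE converts to PE: ½mv² = mgh
v = √(2gh) = √(2 × 10 × 37.7) = 27.46 m/s

v = 27.5 m/s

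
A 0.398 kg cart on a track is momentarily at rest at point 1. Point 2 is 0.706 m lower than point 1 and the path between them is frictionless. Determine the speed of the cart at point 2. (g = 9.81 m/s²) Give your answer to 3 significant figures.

v = 3.72 m/s

Energy conservation between the two points: mgh = ½mv²
v = √(2gh) = √(2 × 9.81 × 0.706) = √13.852 = 3.722 m/s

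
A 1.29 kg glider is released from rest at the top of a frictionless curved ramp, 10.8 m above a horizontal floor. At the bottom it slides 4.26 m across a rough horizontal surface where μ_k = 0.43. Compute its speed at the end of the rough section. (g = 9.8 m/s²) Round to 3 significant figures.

v = 13.3 m/s

Applying the work–energy principle:
mgh = ½mv² + μ_k m g d
W_f = μ_k mg d = (0.43)(1.29)(9.8)(4.26) = 23.16 J
½mv² = mgh − W_f = 136.53 − 23.16 = 113.38 J
v = √(2 × 113.38/1.29) = 13.26 m/s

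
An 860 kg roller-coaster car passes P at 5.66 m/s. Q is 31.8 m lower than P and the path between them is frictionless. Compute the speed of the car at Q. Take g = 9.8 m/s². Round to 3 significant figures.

By conservation of mechanical energy, ½mv₀² + mgh = ½mv²
v² = v₀² + 2gh = (5.66)² + 2(9.8)(31.8) = 655.32
v = √655.32 = 25.60 m/s

v = 25.6 m/s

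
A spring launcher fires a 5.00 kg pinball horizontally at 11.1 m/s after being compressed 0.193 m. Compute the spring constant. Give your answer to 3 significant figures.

½kx² = ½mv²
k = mv²/x² = (5.00)(11.1)²/(0.193)² = 16539 N/m

k = 16500 N/m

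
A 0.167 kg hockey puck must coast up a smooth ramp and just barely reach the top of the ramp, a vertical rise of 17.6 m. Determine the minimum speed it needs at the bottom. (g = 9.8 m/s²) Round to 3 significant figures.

At the top it is momentarily at rest, so all KE converts to PE: ½mv² = mgh
v = √(2gh) = √(2 × 9.8 × 17.6) = 18.57 m/s

v = 18.6 m/s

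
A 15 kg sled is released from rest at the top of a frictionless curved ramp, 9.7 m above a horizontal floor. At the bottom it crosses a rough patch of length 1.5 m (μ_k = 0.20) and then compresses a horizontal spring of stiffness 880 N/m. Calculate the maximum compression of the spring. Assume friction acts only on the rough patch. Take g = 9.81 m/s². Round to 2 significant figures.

Initial energy: E₁ = mgh = (15)(9.81)(9.7) = 1427.4 J
Friction removes W_f = μ_k mg d = (0.20)(15)(9.81)(1.5) = 44.14 J
Energy reaching the spring: E = 1427.4 − 44.14 = 1383.2 J
At max compression ½kx² = E ⇒ x = √(2E/k) = √(2 × 1383.2/880) = 1.773 m

x = 1.8 m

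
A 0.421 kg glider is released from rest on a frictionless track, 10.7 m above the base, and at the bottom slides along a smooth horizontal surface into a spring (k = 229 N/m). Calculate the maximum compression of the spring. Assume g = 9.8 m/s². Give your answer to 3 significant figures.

x = 0.621 m

At max compression the glider is momentarily at rest: mgh = ½kx²
x = √(2mgh/k) = √(2 × 0.421 × 9.8 × 10.7 / 229) = 0.6209 m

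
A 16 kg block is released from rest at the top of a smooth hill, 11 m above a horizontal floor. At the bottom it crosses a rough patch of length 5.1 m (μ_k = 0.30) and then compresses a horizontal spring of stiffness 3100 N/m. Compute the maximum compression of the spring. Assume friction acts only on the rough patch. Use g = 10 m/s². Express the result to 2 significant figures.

x = 0.99 m

Initial energy: E₁ = mgh = (16)(10)(11) = 1760.0 J
Friction removes W_f = μ_k mg d = (0.30)(16)(10)(5.1) = 244.8 J
Energy reaching the spring: E = 1760.0 − 244.8 = 1515.2 J
At max compression ½kx² = E ⇒ x = √(2E/k) = √(2 × 1515.2/3100) = 0.9887 m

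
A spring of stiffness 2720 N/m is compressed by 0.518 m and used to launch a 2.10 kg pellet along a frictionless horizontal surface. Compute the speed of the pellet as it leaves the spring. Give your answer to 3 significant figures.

v = 18.6 m/s

Conservation of energy: ½kx² = ½mv²
v = x√(k/m) = 0.518 × √(2720/2.10) = 18.64 m/s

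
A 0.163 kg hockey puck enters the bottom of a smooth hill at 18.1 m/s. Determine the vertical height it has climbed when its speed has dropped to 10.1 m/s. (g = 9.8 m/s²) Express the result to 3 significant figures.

Conservation of energy: ½mv₁² = ½mv₂² + mgh
h = (v₁² − v₂²)/(2g) = (18.1² − 10.1²)/(2 × 9.8) = 11.51 m

h = 11.5 m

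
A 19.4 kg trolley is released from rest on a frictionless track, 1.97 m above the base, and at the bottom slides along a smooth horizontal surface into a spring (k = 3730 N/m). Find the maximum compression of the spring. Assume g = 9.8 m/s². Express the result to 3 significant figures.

At max compression the trolley is momentarily at rest: mgh = ½kx²
x = √(2mgh/k) = √(2 × 19.4 × 9.8 × 1.97 / 3730) = 0.4481 m

x = 0.448 m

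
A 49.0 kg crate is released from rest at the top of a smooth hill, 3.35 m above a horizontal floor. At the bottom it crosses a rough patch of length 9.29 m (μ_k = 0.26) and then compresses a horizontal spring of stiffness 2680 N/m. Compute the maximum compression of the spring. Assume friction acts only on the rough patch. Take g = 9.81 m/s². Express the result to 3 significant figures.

Initial energy: E₁ = mgh = (49.0)(9.81)(3.35) = 1610.3 J
Friction removes W_f = μ_k mg d = (0.26)(49.0)(9.81)(9.29) = 1161 J
Energy reaching the spring: E = 1610.3 − 1161 = 449.25 J
At max compression ½kx² = E ⇒ x = √(2E/k) = √(2 × 449.25/2680) = 0.5790 m

x = 0.579 m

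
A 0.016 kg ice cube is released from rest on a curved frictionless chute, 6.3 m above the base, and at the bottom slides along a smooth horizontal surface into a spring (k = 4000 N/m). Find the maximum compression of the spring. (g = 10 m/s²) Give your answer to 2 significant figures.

x = 0.022 m

Gravitational PE at the top equals spring PE at max compression: mgh = ½kx²
x = √(2mgh/k) = √(2 × 0.016 × 10 × 6.3 / 4000) = 0.02245 m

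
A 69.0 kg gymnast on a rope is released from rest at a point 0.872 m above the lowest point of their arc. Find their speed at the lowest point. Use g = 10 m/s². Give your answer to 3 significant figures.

v = 4.18 m/s

Equating total energy at the two states: mgh = ½mv²
The mass cancels from both sides.
v = √(2gh) = √(2 × 10 × 0.872) = √17.440 = 4.176 m/s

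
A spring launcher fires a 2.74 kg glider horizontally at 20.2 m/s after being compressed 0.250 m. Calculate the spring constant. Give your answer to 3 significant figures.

Spring PE at full compression equals KE at release: ½kx² = ½mv²
k = mv²/x² = (2.74)(20.2)²/(0.250)² = 17888 N/m

k = 17900 N/m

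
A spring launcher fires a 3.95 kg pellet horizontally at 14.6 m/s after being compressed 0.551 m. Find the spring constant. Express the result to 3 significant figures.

Energy stored in the spring equals the launch KE: ½kx² = ½mv²
k = mv²/x² = (3.95)(14.6)²/(0.551)² = 2773 N/m

k = 2770 N/m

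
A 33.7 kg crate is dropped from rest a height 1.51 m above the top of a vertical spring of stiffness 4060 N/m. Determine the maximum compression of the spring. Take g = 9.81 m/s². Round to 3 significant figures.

x = 0.584 m

Measuring PE from the top of the relaxed spring, at max compression the crate has dropped H + x with zero KE, so:
mg(H + x) = ½kx²
½(4060)x² − (33.7)(9.81)x − (33.7)(9.81)(1.51) = 0
2030x² − 330.6x − 499.2 = 0
x = [330.6 + √(109294 + 4.0535e+06)]/(2 × 2030) = 0.5840 m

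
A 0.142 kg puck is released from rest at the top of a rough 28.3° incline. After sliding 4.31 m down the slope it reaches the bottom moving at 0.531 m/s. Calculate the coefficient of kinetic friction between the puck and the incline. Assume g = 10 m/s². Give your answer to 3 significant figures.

mgh = ½mv² + μ_k (mg cosθ) L, with h = L sinθ
mgL sinθ = 2.9015 J; ½mv² = 0.020019 J
W_f = 2.9015 − 0.020019 = 2.881 J
μ_k = W_f/(mg cosθ · L) = 2.881/(1.250 × 4.31) = 0.5347

μ_k = 0.535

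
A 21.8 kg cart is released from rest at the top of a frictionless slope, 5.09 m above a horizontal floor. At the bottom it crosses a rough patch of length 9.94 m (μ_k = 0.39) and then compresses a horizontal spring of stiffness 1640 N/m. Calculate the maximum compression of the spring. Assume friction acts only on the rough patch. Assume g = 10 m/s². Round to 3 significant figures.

Initial energy: E₁ = mgh = (21.8)(10)(5.09) = 1109.6 J
Friction removes W_f = μ_k mg d = (0.39)(21.8)(10)(9.94) = 845.1 J
Energy reaching the spring: E = 1109.6 − 845.1 = 264.52 J
At max compression ½kx² = E ⇒ x = √(2E/k) = √(2 × 264.52/1640) = 0.5680 m

x = 0.568 m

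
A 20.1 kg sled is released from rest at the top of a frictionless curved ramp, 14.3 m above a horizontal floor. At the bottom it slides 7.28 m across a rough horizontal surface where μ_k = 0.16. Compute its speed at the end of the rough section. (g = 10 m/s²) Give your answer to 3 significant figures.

v = 16.2 m/s

Energy bookkeeping (friction removes W_f = μ_k N d):
mgh = ½mv² + μ_k m g d
W_f = μ_k mg d = (0.16)(20.1)(10)(7.28) = 234.1 J
½mv² = mgh − W_f = 2874.3 − 234.1 = 2640.2 J
v = √(2 × 2640.2/20.1) = 16.21 m/s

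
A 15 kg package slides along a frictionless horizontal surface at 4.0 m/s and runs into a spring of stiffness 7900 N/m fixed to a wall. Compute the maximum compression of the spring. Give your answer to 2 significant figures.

Conservation of energy between contact and max compression: ½mv² = ½kx²
x = v√(m/k) = 4.0 × √(15/7900) = 0.1743 m

x = 0.17 m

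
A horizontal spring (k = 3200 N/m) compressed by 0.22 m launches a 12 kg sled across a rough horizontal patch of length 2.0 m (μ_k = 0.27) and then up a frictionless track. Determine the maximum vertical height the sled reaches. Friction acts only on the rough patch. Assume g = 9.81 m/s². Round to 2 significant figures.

h = 0.12 m

Spring energy: E₀ = ½kx² = ½(3200)(0.22)² = 77.440 J
Friction: W_f = μ_k mg d = (0.27)(12)(9.81)(2.0) = 63.57 J
Energy at base of ramp: E = 77.440 − 63.57 = 13.871 J
At max height all remaining energy is PE: mgh = E ⇒ h = E/(mg) = 13.871/(12 × 9.81) = 0.1178 m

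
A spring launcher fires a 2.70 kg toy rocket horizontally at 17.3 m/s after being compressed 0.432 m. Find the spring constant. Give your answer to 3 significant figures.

Energy stored in the spring equals the launch KE: ½kx² = ½mv²
k = mv²/x² = (2.70)(17.3)²/(0.432)² = 4330 N/m

k = 4330 N/m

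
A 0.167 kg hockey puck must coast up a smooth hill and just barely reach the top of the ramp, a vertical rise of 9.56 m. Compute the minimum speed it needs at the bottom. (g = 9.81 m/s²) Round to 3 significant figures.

v = 13.7 m/s

At the top it is momentarily at rest, so all KE converts to PE: ½mv² = mgh
v = √(2gh) = √(2 × 9.81 × 9.56) = 13.70 m/s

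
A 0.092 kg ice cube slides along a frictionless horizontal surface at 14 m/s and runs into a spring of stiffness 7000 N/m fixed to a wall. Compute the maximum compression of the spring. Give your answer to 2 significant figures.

Conservation of energy between contact and max compression: ½mv² = ½kx²
x = v√(m/k) = 14 × √(0.092/7000) = 0.05075 m

x = 0.051 m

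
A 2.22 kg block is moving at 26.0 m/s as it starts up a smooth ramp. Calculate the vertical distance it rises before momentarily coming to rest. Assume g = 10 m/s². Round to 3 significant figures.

Setting KE at the bottom equal to PE gained: ½mv² = mgh
h = v²/(2g) = 26.0²/(2 × 10) = 33.80 m

h = 33.8 m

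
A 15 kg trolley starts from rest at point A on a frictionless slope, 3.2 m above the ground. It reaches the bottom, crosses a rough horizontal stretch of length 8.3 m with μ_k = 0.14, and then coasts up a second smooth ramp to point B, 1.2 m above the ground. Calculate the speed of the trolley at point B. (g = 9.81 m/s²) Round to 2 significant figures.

Energy at A: mgh₁ = (15)(9.81)(3.2) = 470.88 J
Friction loss: W_f = μ_k mg d = 171.0 J
At B: ½mv² + mgh₂ = mgh₁ − W_f
½mv² = 470.88 − 171.0 − 176.58 = 123.31 J
v = √(2 × 123.31/15) = 4.055 m/s

v = 4.1 m/s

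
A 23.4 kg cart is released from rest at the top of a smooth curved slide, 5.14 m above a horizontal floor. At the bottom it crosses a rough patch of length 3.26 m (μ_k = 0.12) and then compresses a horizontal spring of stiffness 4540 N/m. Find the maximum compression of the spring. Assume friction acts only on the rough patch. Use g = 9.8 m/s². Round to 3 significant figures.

Initial energy: E₁ = mgh = (23.4)(9.8)(5.14) = 1178.7 J
Friction removes W_f = μ_k mg d = (0.12)(23.4)(9.8)(3.26) = 89.71 J
Energy reaching the spring: E = 1178.7 − 89.71 = 1089.0 J
At max compression ½kx² = E ⇒ x = √(2E/k) = √(2 × 1089.0/4540) = 0.6926 m

x = 0.693 m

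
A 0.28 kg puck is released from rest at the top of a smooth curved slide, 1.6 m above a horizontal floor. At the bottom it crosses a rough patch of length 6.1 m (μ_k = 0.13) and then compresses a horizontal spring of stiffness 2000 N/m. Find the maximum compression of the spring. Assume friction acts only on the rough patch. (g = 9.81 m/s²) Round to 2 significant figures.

Initial energy: E₁ = mgh = (0.28)(9.81)(1.6) = 4.3949 J
Friction removes W_f = μ_k mg d = (0.13)(0.28)(9.81)(6.1) = 2.178 J
Energy reaching the spring: E = 4.3949 − 2.178 = 2.2167 J
At max compression ½kx² = E ⇒ x = √(2E/k) = √(2 × 2.2167/2000) = 0.04708 m

x = 0.047 m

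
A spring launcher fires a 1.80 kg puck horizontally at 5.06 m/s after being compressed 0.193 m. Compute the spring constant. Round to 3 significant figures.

k = 1240 N/m

½kx² = ½mv²
k = mv²/x² = (1.80)(5.06)²/(0.193)² = 1237 N/m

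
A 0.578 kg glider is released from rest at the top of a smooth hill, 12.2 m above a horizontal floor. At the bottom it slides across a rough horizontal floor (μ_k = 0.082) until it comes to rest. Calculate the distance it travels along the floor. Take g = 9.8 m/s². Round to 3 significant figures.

d = 149 m

Applying the work–energy principle:
At rest all PE has been dissipated by friction: mgh = μ_k m g d
d = h/μ_k = 12.2/0.082 = 148.8 m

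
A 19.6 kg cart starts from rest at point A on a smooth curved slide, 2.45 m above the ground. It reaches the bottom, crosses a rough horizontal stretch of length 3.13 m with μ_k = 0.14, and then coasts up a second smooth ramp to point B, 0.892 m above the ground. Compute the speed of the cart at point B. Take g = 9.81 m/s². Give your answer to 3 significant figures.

v = 4.69 m/s

Energy at A: mgh₁ = (19.6)(9.81)(2.45) = 471.08 J
Friction loss: W_f = μ_k mg d = 84.26 J
At B: ½mv² + mgh₂ = mgh₁ − W_f
½mv² = 471.08 − 84.26 − 171.51 = 215.31 J
v = √(2 × 215.31/19.6) = 4.687 m/s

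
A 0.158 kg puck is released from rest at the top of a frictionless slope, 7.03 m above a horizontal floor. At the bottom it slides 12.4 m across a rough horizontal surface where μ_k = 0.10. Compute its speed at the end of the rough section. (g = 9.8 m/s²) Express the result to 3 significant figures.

Energy bookkeeping (friction removes W_f = μ_k N d):
mgh = ½mv² + μ_k m g d
W_f = μ_k mg d = (0.10)(0.158)(9.8)(12.4) = 1.920 J
½mv² = mgh − W_f = 10.885 − 1.920 = 8.9652 J
v = √(2 × 8.9652/0.158) = 10.65 m/s

v = 10.7 m/s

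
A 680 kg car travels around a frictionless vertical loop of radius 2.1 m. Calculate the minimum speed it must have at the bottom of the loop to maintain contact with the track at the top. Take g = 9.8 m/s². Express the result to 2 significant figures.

v = 10 m/s

At the top: mg = mv_top²/r ⇒ v_top² = gr = 20.58 m²/s²
Energy from bottom to top (height 2r): ½mv_bot² = ½mv_top² + mg(2r)
v_bot² = gr + 4gr = 5gr = 102.9
v_bot = √(5gr) = 10.14 m/s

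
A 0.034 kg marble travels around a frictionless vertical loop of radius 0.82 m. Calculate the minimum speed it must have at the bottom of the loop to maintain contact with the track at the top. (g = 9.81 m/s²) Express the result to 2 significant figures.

At the top: mg = mv_top²/r ⇒ v_top² = gr = 8.044 m²/s²
Energy from bottom to top (height 2r): ½mv_bot² = ½mv_top² + mg(2r)
v_bot² = gr + 4gr = 5gr = 40.22
v_bot = √(5gr) = 6.342 m/s

v = 6.3 m/s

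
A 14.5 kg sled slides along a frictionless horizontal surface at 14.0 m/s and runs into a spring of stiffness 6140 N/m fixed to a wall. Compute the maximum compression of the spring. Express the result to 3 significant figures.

At max compression the sled is momentarily at rest: ½mv² = ½kx²
x = v√(m/k) = 14.0 × √(14.5/6140) = 0.6803 m

x = 0.680 m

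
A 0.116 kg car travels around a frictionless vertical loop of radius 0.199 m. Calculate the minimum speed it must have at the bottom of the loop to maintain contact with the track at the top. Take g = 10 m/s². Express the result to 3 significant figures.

v = 3.15 m/s

At the top: mg = mv_top²/r ⇒ v_top² = gr = 1.990 m²/s²
Energy from bottom to top (height 2r): ½mv_bot² = ½mv_top² + mg(2r)
v_bot² = gr + 4gr = 5gr = 9.950
v_bot = √(5gr) = 3.154 m/s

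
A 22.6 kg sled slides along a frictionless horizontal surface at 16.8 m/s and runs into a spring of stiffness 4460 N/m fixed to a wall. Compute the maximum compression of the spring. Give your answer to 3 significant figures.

x = 1.20 m

At max compression the sled is momentarily at rest: ½mv² = ½kx²
x = v√(m/k) = 16.8 × √(22.6/4460) = 1.196 m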